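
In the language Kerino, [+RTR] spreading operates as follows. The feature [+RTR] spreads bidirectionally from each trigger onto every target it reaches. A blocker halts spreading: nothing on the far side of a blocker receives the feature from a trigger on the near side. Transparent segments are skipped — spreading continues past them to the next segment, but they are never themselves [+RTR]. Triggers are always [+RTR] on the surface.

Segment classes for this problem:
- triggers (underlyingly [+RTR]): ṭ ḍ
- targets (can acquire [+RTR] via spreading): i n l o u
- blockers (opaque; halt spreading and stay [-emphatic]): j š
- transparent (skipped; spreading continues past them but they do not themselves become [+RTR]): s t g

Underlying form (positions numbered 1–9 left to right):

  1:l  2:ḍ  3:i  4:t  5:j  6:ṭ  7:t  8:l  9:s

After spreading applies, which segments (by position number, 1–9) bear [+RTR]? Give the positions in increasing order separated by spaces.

1 2 3 6 8

From /ḍ/ at 2 rightward: 3 /i/ → [+RTR]; 4 /t/ transparent; 5 /j/ blocks.
From /ḍ/ at 2 leftward: 1 /l/ → [+RTR]; word edge.
From /ṭ/ at 6 rightward: 7 /t/ transparent; 8 /l/ → [+RTR]; 9 /s/ transparent; word edge.
From /ṭ/ at 6 leftward: 5 /j/ blocks.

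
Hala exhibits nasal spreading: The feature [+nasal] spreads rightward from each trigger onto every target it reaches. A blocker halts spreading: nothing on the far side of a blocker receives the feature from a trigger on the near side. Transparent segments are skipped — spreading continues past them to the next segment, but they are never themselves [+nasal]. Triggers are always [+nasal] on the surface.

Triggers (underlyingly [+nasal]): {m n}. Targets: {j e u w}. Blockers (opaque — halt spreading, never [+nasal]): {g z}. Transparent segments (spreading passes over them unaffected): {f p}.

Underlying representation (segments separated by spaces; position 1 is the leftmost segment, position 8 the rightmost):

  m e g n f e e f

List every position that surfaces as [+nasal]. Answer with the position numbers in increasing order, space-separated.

From /m/ at 1 rightward: 2 /e/ → [+nasal]; 3 /g/ blocks.
From /n/ at 4 rightward: 5 /f/ transparent; 6 /e/ → [+nasal]; 7 /e/ → [+nasal]; 8 /f/ transparent; word edge.

1 2 4 6 7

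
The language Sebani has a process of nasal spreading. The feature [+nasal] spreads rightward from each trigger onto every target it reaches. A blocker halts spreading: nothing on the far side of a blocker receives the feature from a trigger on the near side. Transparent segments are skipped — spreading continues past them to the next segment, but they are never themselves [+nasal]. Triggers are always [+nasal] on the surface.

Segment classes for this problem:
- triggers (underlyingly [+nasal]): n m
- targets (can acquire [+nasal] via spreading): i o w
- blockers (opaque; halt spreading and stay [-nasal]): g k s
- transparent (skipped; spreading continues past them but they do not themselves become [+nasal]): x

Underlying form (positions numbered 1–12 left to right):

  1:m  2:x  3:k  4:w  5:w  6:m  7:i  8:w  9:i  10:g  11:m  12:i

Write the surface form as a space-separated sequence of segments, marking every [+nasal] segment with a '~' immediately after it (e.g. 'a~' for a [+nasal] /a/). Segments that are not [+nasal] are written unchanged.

m~ x k w w m~ i~ w~ i~ g m~ i~

From /m/ at 1 rightward: 2 /x/ transparent; 3 /k/ blocks.
From /m/ at 6 rightward: 7 /i/ → [+nasal]; 8 /w/ → [+nasal]; 9 /i/ → [+nasal]; 10 /g/ blocks.
From /m/ at 11 rightward: 12 /i/ → [+nasal]; word edge.
Targets with no active source: positions 4 5 stay [-nasal].
[+nasal] positions on the surface: 1 6 7 8 9 11 12.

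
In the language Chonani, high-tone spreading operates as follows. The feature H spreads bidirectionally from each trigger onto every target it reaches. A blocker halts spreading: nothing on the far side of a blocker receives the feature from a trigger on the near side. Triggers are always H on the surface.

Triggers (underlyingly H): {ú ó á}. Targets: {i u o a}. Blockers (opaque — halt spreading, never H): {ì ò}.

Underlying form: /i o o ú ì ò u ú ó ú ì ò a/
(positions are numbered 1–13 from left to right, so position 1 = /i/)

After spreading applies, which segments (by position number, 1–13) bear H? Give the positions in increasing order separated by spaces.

1 2 3 4 7 8 9 10

From /ú/ at 4 rightward: 5 /ì/ blocks.
From /ú/ at 4 leftward: 3 /o/ → H; 2 /o/ → H; 1 /i/ → H; word edge.
From /ú/ at 8 rightward: 9 /ó/ is itself a trigger — this domain ends here.
From /ú/ at 8 leftward: 7 /u/ → H; 6 /ò/ blocks.
From /ó/ at 9 rightward: 10 /ú/ is itself a trigger — this domain ends here.
From /ó/ at 9 leftward: 8 /ú/ is itself a trigger — this domain ends here.
From /ú/ at 10 rightward: 11 /ì/ blocks.
From /ú/ at 10 leftward: 9 /ó/ is itself a trigger — this domain ends here.
Target with no active source: position 13 stays [-high tone].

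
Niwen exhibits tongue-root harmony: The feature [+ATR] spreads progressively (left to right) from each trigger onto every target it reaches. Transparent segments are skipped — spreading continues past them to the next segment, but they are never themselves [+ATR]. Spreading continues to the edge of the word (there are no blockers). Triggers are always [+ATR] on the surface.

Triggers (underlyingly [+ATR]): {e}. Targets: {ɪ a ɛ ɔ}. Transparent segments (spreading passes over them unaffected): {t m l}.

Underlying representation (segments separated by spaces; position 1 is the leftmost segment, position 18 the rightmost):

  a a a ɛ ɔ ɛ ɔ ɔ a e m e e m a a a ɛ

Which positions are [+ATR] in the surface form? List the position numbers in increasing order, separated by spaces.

From /e/ at 10 rightward: 11 /m/ transparent; 12 /e/ is itself a trigger — this domain ends here.
From /e/ at 12 rightward: 13 /e/ is itself a trigger — this domain ends here.
From /e/ at 13 rightward: 14 /m/ transparent; 15 /a/ → [+ATR]; 16 /a/ → [+ATR]; 17 /a/ → [+ATR]; 18 /ɛ/ → [+ATR]; word edge.
Targets with no active source: positions 1 2 3 4 5 6 7 8 9 stay [-ATR].

10 12 13 15 16 17 18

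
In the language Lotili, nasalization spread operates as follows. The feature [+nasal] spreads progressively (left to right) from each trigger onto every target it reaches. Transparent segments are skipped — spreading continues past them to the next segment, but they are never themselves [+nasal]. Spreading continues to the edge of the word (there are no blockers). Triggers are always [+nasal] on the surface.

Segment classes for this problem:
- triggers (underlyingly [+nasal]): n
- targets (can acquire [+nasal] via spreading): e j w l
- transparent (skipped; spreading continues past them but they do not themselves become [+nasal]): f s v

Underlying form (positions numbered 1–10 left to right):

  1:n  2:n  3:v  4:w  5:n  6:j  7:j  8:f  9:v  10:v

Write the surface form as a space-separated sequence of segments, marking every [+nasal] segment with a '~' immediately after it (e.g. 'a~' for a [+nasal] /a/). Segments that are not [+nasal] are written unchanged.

From /n/ at 1 rightward: 2 /n/ is itself a trigger — this domain ends here.
From /n/ at 2 rightward: 3 /v/ transparent; 4 /w/ → [+nasal]; 5 /n/ is itself a trigger — this domain ends here.
From /n/ at 5 rightward: 6 /j/ → [+nasal]; 7 /j/ → [+nasal]; 8 /f/ transparent; 9 /v/ transparent; 10 /v/ transparent; word edge.
[+nasal] positions on the surface: 1 2 4 5 6 7.

n~ n~ v w~ n~ j~ j~ f v v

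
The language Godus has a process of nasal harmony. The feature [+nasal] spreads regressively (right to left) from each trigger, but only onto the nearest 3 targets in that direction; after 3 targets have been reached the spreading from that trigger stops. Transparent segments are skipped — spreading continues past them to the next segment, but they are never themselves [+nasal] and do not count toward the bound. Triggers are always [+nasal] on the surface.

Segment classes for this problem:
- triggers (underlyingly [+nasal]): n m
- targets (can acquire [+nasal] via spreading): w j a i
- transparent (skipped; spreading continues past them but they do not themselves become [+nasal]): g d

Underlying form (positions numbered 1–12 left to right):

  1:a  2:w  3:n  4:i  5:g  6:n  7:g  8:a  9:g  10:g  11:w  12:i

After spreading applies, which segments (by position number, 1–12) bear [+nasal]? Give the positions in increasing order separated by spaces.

From /n/ at 3 leftward: 2 /w/ → [+nasal]; 1 /a/ → [+nasal]; word edge.
From /n/ at 6 leftward: 5 /g/ transparent; 4 /i/ → [+nasal]; 3 /n/ is itself a trigger — this domain ends here.
Targets with no active source: positions 8 11 12 stay [-nasal].

1 2 3 4 6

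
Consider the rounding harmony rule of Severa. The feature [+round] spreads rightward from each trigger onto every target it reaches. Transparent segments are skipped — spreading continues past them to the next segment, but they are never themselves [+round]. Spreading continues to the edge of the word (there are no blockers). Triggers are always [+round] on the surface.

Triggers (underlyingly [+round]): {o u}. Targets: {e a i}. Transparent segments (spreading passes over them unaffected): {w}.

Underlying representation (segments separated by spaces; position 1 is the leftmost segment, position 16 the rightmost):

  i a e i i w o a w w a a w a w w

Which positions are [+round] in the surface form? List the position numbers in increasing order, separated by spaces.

7 8 11 12 14

From /o/ at 7 rightward: 8 /a/ → [+round]; 9 /w/ transparent; 10 /w/ transparent; 11 /a/ → [+round]; 12 /a/ → [+round]; 13 /w/ transparent; 14 /a/ → [+round]; 15 /w/ transparent; 16 /w/ transparent; word edge.
Targets with no active source: positions 1 2 3 4 5 stay [-round].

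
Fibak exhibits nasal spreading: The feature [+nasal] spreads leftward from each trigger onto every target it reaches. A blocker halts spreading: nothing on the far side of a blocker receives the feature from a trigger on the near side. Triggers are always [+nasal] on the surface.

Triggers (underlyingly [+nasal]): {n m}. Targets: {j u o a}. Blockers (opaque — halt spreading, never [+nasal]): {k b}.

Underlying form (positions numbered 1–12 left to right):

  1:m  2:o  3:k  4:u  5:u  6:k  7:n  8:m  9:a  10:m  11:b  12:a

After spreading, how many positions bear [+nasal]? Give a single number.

From /m/ at 1 leftward: word edge.
From /n/ at 7 leftward: 6 /k/ blocks.
From /m/ at 8 leftward: 7 /n/ is itself a trigger — this domain ends here.
From /m/ at 10 leftward: 9 /a/ → [+nasal]; 8 /m/ is itself a trigger — this domain ends here.
Targets with no active source: positions 2 4 5 12 stay [-nasal].
[+nasal] positions on the surface: 1 7 8 9 10.

5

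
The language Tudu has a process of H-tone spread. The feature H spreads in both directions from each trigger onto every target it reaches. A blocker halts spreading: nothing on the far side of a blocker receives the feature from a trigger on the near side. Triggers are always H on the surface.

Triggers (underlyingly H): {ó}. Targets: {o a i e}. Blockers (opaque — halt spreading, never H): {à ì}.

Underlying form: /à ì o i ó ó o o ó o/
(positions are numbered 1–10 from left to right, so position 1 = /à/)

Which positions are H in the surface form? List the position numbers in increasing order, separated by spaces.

3 4 5 6 7 8 9 10

From /ó/ at 5 rightward: 6 /ó/ is itself a trigger — this domain ends here.
From /ó/ at 5 leftward: 4 /i/ → H; 3 /o/ → H; 2 /ì/ blocks.
From /ó/ at 6 rightward: 7 /o/ → H; 8 /o/ → H; 9 /ó/ is itself a trigger — this domain ends here.
From /ó/ at 6 leftward: 5 /ó/ is itself a trigger — this domain ends here.
From /ó/ at 9 rightward: 10 /o/ → H; word edge.
From /ó/ at 9 leftward: 8 /o/ → H; 7 /o/ → H; 6 /ó/ is itself a trigger — this domain ends here.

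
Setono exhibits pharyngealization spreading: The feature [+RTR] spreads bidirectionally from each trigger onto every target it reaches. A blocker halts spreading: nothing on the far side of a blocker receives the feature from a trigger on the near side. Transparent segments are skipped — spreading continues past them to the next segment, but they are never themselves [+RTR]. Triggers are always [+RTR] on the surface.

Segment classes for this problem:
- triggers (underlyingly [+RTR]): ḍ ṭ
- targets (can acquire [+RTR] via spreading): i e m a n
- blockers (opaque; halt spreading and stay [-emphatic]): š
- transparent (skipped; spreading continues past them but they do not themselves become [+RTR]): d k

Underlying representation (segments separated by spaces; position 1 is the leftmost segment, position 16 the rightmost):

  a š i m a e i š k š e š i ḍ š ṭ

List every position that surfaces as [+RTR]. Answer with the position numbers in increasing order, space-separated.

From /ḍ/ at 14 rightward: 15 /š/ blocks.
From /ḍ/ at 14 leftward: 13 /i/ → [+RTR]; 12 /š/ blocks.
From /ṭ/ at 16 rightward: word edge.
From /ṭ/ at 16 leftward: 15 /š/ blocks.
Targets with no active source: positions 1 3 4 5 6 7 11 stay [-emphatic].

13 14 16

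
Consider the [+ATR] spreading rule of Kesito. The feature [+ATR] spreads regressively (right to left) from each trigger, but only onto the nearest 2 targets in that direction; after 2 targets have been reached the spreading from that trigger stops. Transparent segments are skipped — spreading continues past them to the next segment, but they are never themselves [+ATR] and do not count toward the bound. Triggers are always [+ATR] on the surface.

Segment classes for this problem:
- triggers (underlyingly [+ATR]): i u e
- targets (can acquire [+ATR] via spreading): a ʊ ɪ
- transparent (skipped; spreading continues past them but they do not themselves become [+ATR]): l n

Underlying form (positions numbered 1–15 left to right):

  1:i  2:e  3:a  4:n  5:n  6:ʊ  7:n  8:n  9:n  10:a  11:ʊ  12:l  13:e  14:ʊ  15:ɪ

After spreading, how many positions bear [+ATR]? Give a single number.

From /i/ at 1 leftward: word edge.
From /e/ at 2 leftward: 1 /i/ is itself a trigger — this domain ends here.
From /e/ at 13 leftward: 12 /l/ transparent; 11 /ʊ/ → [+ATR]; 10 /a/ → [+ATR]; bound reached.
Targets with no active source: positions 3 6 14 15 stay [-ATR].
[+ATR] positions on the surface: 1 2 10 11 13.

5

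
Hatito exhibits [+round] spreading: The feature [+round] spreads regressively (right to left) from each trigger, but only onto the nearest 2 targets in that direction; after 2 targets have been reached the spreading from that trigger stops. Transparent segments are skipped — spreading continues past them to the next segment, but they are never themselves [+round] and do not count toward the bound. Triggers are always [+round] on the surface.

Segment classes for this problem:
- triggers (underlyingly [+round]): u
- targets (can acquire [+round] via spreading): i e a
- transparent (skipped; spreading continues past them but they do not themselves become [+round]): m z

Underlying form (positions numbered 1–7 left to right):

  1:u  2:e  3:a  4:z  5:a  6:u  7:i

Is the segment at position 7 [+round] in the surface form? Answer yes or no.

From /u/ at 1 leftward: word edge.
From /u/ at 6 leftward: 5 /a/ → [+round]; 4 /z/ transparent; 3 /a/ → [+round]; bound reached.
Targets with no active source: positions 2 7 stay [-round].
[+round] positions on the surface: 1 3 5 6.

no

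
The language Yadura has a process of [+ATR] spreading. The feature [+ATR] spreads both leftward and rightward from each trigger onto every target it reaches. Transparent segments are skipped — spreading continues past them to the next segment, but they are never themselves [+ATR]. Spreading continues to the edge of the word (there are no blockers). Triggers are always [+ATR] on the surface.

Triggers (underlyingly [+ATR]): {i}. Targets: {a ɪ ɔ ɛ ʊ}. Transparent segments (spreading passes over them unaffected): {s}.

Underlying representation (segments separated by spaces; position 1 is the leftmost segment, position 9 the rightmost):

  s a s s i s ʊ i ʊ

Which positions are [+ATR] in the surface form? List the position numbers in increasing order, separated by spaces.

From /i/ at 5 rightward: 6 /s/ transparent; 7 /ʊ/ → [+ATR]; 8 /i/ is itself a trigger — this domain ends here.
From /i/ at 5 leftward: 4 /s/ transparent; 3 /s/ transparent; 2 /a/ → [+ATR]; 1 /s/ transparent; word edge.
From /i/ at 8 rightward: 9 /ʊ/ → [+ATR]; word edge.
From /i/ at 8 leftward: 7 /ʊ/ → [+ATR]; 6 /s/ transparent; 5 /i/ is itself a trigger — this domain ends here.

2 5 7 8 9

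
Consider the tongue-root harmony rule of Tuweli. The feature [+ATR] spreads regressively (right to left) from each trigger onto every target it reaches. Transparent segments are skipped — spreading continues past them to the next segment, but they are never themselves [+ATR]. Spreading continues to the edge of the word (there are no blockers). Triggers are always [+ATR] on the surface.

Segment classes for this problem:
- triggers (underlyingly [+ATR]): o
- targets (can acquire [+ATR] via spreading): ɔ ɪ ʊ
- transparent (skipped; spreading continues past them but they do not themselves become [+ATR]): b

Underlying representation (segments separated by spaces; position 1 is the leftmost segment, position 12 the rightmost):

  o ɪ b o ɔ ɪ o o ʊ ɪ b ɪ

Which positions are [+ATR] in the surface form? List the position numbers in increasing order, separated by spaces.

1 2 4 5 6 7 8

From /o/ at 1 leftward: word edge.
From /o/ at 4 leftward: 3 /b/ transparent; 2 /ɪ/ → [+ATR]; 1 /o/ is itself a trigger — this domain ends here.
From /o/ at 7 leftward: 6 /ɪ/ → [+ATR]; 5 /ɔ/ → [+ATR]; 4 /o/ is itself a trigger — this domain ends here.
From /o/ at 8 leftward: 7 /o/ is itself a trigger — this domain ends here.
Targets with no active source: positions 9 10 12 stay [-ATR].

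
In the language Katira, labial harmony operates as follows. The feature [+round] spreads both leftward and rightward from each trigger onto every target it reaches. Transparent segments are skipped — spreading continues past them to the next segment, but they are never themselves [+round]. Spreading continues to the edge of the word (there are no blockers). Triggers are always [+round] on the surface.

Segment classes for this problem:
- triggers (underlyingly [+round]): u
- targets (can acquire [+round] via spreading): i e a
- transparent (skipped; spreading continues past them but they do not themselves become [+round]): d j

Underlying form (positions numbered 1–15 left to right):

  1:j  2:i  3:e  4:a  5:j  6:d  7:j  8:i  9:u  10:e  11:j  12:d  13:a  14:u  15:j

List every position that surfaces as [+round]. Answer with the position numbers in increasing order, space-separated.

2 3 4 8 9 10 13 14

From /u/ at 9 rightward: 10 /e/ → [+round]; 11 /j/ transparent; 12 /d/ transparent; 13 /a/ → [+round]; 14 /u/ is itself a trigger — this domain ends here.
From /u/ at 9 leftward: 8 /i/ → [+round]; 7 /j/ transparent; 6 /d/ transparent; 5 /j/ transparent; 4 /a/ → [+round]; 3 /e/ → [+round]; 2 /i/ → [+round]; 1 /j/ transparent; word edge.
From /u/ at 14 rightward: 15 /j/ transparent; word edge.
From /u/ at 14 leftward: 13 /a/ → [+round]; 12 /d/ transparent; 11 /j/ transparent; 10 /e/ → [+round]; 9 /u/ is itself a trigger — this domain ends here.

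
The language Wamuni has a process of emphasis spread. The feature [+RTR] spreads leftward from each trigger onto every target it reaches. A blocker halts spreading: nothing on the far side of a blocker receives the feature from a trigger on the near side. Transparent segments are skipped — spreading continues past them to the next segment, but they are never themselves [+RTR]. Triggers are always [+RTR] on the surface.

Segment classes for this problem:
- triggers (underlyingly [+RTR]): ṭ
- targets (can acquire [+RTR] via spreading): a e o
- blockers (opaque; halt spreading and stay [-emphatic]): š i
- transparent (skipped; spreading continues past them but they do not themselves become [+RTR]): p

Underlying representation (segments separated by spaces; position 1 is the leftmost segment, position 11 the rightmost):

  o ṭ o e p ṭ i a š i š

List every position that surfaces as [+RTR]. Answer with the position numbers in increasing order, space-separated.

1 2 3 4 6

From /ṭ/ at 2 leftward: 1 /o/ → [+RTR]; word edge.
From /ṭ/ at 6 leftward: 5 /p/ transparent; 4 /e/ → [+RTR]; 3 /o/ → [+RTR]; 2 /ṭ/ is itself a trigger — this domain ends here.
Target with no active source: position 8 stays [-emphatic].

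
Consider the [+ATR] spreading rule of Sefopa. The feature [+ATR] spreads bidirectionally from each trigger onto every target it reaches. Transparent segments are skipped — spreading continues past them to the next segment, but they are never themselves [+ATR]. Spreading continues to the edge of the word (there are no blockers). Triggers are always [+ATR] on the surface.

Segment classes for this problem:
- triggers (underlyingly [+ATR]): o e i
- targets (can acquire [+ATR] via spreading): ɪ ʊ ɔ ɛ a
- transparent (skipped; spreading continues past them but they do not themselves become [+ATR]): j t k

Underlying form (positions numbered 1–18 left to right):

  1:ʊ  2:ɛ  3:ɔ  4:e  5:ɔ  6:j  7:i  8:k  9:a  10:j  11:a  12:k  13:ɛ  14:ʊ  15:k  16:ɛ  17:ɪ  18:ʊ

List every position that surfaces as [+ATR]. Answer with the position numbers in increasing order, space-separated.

1 2 3 4 5 7 9 11 13 14 16 17 18

From /e/ at 4 rightward: 5 /ɔ/ → [+ATR]; 6 /j/ transparent; 7 /i/ is itself a trigger — this domain ends here.
From /e/ at 4 leftward: 3 /ɔ/ → [+ATR]; 2 /ɛ/ → [+ATR]; 1 /ʊ/ → [+ATR]; word edge.
From /i/ at 7 rightward: 8 /k/ transparent; 9 /a/ → [+ATR]; 10 /j/ transparent; 11 /a/ → [+ATR]; 12 /k/ transparent; 13 /ɛ/ → [+ATR]; 14 /ʊ/ → [+ATR]; 15 /k/ transparent; 16 /ɛ/ → [+ATR]; 17 /ɪ/ → [+ATR]; 18 /ʊ/ → [+ATR]; word edge.
From /i/ at 7 leftward: 6 /j/ transparent; 5 /ɔ/ → [+ATR]; 4 /e/ is itself a trigger — this domain ends here.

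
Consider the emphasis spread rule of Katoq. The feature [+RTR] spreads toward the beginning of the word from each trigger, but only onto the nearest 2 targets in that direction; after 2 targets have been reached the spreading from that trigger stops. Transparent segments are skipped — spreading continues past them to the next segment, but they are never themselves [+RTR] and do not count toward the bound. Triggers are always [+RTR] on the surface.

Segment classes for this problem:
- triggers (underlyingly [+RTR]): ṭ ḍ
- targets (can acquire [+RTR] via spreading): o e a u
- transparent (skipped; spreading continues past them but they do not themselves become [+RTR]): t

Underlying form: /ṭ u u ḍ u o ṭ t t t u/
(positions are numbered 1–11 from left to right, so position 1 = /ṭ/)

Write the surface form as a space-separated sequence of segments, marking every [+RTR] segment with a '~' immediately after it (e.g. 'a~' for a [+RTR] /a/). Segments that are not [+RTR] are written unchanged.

From /ṭ/ at 1 leftward: word edge.
From /ḍ/ at 4 leftward: 3 /u/ → [+RTR]; 2 /u/ → [+RTR]; bound reached.
From /ṭ/ at 7 leftward: 6 /o/ → [+RTR]; 5 /u/ → [+RTR]; bound reached.
Target with no active source: position 11 stays [-emphatic].
[+RTR] positions on the surface: 1 2 3 4 5 6 7.

ṭ~ u~ u~ ḍ~ u~ o~ ṭ~ t t t u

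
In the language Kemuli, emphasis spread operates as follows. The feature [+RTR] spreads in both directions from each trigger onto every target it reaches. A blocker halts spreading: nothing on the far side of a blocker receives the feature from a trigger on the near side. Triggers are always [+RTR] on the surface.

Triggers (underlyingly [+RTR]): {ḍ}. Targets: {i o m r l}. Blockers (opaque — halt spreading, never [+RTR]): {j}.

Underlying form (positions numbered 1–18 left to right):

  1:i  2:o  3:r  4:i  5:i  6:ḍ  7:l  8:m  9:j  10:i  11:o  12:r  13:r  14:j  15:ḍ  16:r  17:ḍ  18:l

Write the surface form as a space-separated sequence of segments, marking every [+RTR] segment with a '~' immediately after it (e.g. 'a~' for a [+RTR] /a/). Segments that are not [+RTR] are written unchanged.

From /ḍ/ at 6 rightward: 7 /l/ → [+RTR]; 8 /m/ → [+RTR]; 9 /j/ blocks.
From /ḍ/ at 6 leftward: 5 /i/ → [+RTR]; 4 /i/ → [+RTR]; 3 /r/ → [+RTR]; 2 /o/ → [+RTR]; 1 /i/ → [+RTR]; word edge.
From /ḍ/ at 15 rightward: 16 /r/ → [+RTR]; 17 /ḍ/ is itself a trigger — this domain ends here.
From /ḍ/ at 15 leftward: 14 /j/ blocks.
From /ḍ/ at 17 rightward: 18 /l/ → [+RTR]; word edge.
From /ḍ/ at 17 leftward: 16 /r/ → [+RTR]; 15 /ḍ/ is itself a trigger — this domain ends here.
Targets with no active source: positions 10 11 12 13 stay [-emphatic].
[+RTR] positions on the surface: 1 2 3 4 5 6 7 8 15 16 17 18.

i~ o~ r~ i~ i~ ḍ~ l~ m~ j i o r r j ḍ~ r~ ḍ~ l~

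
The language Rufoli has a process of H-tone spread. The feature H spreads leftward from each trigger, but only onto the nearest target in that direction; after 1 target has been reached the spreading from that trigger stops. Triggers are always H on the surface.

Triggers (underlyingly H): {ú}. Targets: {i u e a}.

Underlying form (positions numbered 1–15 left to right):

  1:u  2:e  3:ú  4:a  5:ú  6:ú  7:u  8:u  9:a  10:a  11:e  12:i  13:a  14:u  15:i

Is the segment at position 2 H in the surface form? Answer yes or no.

From /ú/ at 3 leftward: 2 /e/ → H; bound reached.
From /ú/ at 5 leftward: 4 /a/ → H; bound reached.
From /ú/ at 6 leftward: 5 /ú/ is itself a trigger — this domain ends here.
Targets with no active source: positions 1 7 8 9 10 11 12 13 14 15 stay [-high tone].
H positions on the surface: 2 3 4 5 6.

yes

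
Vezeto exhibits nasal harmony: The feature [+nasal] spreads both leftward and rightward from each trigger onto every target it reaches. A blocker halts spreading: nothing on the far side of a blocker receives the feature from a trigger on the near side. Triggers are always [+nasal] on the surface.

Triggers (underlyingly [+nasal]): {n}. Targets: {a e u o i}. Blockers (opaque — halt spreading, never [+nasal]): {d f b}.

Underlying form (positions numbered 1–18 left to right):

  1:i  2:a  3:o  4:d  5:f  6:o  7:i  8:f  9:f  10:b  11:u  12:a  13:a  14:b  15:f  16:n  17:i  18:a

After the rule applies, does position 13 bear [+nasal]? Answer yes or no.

no

From /n/ at 16 rightward: 17 /i/ → [+nasal]; 18 /a/ → [+nasal]; word edge.
From /n/ at 16 leftward: 15 /f/ blocks.
Targets with no active source: positions 1 2 3 6 7 11 12 13 stay [-nasal].
[+nasal] positions on the surface: 16 17 18.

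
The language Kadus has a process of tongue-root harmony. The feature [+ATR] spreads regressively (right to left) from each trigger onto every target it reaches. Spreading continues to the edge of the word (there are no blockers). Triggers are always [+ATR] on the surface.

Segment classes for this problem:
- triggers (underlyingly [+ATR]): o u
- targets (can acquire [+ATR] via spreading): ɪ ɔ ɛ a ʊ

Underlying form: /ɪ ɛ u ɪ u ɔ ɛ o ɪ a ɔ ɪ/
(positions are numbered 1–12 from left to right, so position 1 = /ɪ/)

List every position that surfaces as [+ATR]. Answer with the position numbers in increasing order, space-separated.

From /u/ at 3 leftward: 2 /ɛ/ → [+ATR]; 1 /ɪ/ → [+ATR]; word edge.
From /u/ at 5 leftward: 4 /ɪ/ → [+ATR]; 3 /u/ is itself a trigger — this domain ends here.
From /o/ at 8 leftward: 7 /ɛ/ → [+ATR]; 6 /ɔ/ → [+ATR]; 5 /u/ is itself a trigger — this domain ends here.
Targets with no active source: positions 9 10 11 12 stay [-ATR].

1 2 3 4 5 6 7 8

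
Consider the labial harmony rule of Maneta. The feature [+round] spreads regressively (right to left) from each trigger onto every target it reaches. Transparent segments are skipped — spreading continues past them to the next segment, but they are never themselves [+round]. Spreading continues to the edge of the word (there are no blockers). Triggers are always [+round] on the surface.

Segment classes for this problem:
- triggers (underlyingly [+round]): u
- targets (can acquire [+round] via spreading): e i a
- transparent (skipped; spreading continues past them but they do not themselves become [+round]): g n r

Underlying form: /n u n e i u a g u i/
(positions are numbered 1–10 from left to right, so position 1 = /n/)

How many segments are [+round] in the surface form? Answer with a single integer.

6

From /u/ at 2 leftward: 1 /n/ transparent; word edge.
From /u/ at 6 leftward: 5 /i/ → [+round]; 4 /e/ → [+round]; 3 /n/ transparent; 2 /u/ is itself a trigger — this domain ends here.
From /u/ at 9 leftward: 8 /g/ transparent; 7 /a/ → [+round]; 6 /u/ is itself a trigger — this domain ends here.
Target with no active source: position 10 stays [-round].
[+round] positions on the surface: 2 4 5 6 7 9.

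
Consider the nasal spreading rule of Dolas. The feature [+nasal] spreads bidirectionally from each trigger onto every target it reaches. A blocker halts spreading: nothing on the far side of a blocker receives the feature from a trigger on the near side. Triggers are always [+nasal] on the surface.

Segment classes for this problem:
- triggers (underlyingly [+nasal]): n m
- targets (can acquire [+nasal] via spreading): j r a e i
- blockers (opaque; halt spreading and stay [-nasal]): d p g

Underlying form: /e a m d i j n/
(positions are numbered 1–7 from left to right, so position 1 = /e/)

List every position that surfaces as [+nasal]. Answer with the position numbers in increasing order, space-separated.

1 2 3 5 6 7

From /m/ at 3 rightward: 4 /d/ blocks.
From /m/ at 3 leftward: 2 /a/ → [+nasal]; 1 /e/ → [+nasal]; word edge.
From /n/ at 7 rightward: word edge.
From /n/ at 7 leftward: 6 /j/ → [+nasal]; 5 /i/ → [+nasal]; 4 /d/ blocks.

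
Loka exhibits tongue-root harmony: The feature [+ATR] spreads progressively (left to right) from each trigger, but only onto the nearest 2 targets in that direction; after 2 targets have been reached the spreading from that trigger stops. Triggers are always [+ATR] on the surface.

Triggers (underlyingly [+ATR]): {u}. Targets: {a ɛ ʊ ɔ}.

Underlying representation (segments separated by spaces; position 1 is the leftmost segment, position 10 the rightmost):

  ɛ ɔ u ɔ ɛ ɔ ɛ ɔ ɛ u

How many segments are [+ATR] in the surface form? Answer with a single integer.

4

From /u/ at 3 rightward: 4 /ɔ/ → [+ATR]; 5 /ɛ/ → [+ATR]; bound reached.
From /u/ at 10 rightward: word edge.
Targets with no active source: positions 1 2 6 7 8 9 stay [-ATR].
[+ATR] positions on the surface: 3 4 5 10.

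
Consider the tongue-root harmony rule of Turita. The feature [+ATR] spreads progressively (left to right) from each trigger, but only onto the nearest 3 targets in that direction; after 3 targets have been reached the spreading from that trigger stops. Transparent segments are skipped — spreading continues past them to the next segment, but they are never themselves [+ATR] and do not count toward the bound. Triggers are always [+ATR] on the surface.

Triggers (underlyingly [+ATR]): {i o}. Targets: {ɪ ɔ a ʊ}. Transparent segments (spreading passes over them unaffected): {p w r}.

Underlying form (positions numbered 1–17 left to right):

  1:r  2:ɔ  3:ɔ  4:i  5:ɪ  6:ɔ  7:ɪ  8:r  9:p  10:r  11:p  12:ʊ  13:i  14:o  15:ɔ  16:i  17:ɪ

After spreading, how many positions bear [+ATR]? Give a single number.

From /i/ at 4 rightward: 5 /ɪ/ → [+ATR]; 6 /ɔ/ → [+ATR]; 7 /ɪ/ → [+ATR]; bound reached.
From /i/ at 13 rightward: 14 /o/ is itself a trigger — this domain ends here.
From /o/ at 14 rightward: 15 /ɔ/ → [+ATR]; 16 /i/ is itself a trigger — this domain ends here.
From /i/ at 16 rightward: 17 /ɪ/ → [+ATR]; word edge.
Targets with no active source: positions 2 3 12 stay [-ATR].
[+ATR] positions on the surface: 4 5 6 7 13 14 15 16 17.

9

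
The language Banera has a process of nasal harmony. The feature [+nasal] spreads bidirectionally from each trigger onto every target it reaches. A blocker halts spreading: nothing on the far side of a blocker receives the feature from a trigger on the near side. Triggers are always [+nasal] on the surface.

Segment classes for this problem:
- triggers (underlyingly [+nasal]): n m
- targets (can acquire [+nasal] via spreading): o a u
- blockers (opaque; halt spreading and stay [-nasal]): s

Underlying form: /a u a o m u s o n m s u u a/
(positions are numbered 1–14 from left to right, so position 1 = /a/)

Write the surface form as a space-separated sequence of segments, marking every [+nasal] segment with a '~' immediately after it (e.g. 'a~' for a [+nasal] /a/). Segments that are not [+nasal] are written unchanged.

From /m/ at 5 rightward: 6 /u/ → [+nasal]; 7 /s/ blocks.
From /m/ at 5 leftward: 4 /o/ → [+nasal]; 3 /a/ → [+nasal]; 2 /u/ → [+nasal]; 1 /a/ → [+nasal]; word edge.
From /n/ at 9 rightward: 10 /m/ is itself a trigger — this domain ends here.
From /n/ at 9 leftward: 8 /o/ → [+nasal]; 7 /s/ blocks.
From /m/ at 10 rightward: 11 /s/ blocks.
From /m/ at 10 leftward: 9 /n/ is itself a trigger — this domain ends here.
Targets with no active source: positions 12 13 14 stay [-nasal].
[+nasal] positions on the surface: 1 2 3 4 5 6 8 9 10.

a~ u~ a~ o~ m~ u~ s o~ n~ m~ s u u a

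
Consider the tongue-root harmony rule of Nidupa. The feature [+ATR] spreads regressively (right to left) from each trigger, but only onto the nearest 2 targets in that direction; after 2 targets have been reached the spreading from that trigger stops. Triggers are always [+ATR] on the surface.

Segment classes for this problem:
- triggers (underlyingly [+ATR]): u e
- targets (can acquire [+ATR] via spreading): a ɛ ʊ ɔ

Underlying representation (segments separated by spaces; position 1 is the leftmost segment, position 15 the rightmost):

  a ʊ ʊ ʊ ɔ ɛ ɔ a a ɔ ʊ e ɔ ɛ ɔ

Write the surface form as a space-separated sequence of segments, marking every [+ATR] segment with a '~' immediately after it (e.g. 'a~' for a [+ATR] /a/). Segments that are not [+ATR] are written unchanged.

From /e/ at 12 leftward: 11 /ʊ/ → [+ATR]; 10 /ɔ/ → [+ATR]; bound reached.
Targets with no active source: positions 1 2 3 4 5 6 7 8 9 13 14 15 stay [-ATR].
[+ATR] positions on the surface: 10 11 12.

a ʊ ʊ ʊ ɔ ɛ ɔ a a ɔ~ ʊ~ e~ ɔ ɛ ɔ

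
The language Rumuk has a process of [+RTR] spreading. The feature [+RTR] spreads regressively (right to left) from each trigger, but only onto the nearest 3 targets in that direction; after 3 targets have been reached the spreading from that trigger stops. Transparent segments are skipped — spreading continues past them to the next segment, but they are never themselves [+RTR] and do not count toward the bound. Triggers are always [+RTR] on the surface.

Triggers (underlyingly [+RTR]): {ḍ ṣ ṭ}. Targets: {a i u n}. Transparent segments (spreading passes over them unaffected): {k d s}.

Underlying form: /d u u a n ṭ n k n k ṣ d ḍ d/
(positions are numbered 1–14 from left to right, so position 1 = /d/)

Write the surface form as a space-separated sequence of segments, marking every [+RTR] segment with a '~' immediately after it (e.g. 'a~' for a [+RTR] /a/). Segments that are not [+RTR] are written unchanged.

d u u~ a~ n~ ṭ~ n~ k n~ k ṣ~ d ḍ~ d

From /ṭ/ at 6 leftward: 5 /n/ → [+RTR]; 4 /a/ → [+RTR]; 3 /u/ → [+RTR]; bound reached.
From /ṣ/ at 11 leftward: 10 /k/ transparent; 9 /n/ → [+RTR]; 8 /k/ transparent; 7 /n/ → [+RTR]; 6 /ṭ/ is itself a trigger — this domain ends here.
From /ḍ/ at 13 leftward: 12 /d/ transparent; 11 /ṣ/ is itself a trigger — this domain ends here.
Target with no active source: position 2 stays [-emphatic].
[+RTR] positions on the surface: 3 4 5 6 7 9 11 13.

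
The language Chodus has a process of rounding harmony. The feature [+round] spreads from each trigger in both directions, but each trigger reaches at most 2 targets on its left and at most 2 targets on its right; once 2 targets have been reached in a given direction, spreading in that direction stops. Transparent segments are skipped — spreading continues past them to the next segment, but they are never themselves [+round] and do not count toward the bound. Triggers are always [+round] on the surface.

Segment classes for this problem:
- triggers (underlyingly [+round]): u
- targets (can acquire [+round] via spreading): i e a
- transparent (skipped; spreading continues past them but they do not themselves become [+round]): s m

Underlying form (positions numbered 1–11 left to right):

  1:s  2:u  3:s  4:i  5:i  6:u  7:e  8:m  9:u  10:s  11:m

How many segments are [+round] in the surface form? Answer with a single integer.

6

From /u/ at 2 rightward: 3 /s/ transparent; 4 /i/ → [+round]; 5 /i/ → [+round]; bound reached.
From /u/ at 2 leftward: 1 /s/ transparent; word edge.
From /u/ at 6 rightward: 7 /e/ → [+round]; 8 /m/ transparent; 9 /u/ is itself a trigger — this domain ends here.
From /u/ at 6 leftward: 5 /i/ → [+round]; 4 /i/ → [+round]; bound reached.
From /u/ at 9 rightward: 10 /s/ transparent; 11 /m/ transparent; word edge.
From /u/ at 9 leftward: 8 /m/ transparent; 7 /e/ → [+round]; 6 /u/ is itself a trigger — this domain ends here.
[+round] positions on the surface: 2 4 5 6 7 9.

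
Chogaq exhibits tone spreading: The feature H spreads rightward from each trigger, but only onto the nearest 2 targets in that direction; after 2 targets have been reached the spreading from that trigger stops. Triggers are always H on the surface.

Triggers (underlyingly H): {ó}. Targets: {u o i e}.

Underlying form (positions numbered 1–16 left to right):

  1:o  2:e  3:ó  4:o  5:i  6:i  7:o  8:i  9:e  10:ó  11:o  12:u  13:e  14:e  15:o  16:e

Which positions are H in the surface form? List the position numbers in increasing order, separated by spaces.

From /ó/ at 3 rightward: 4 /o/ → H; 5 /i/ → H; bound reached.
From /ó/ at 10 rightward: 11 /o/ → H; 12 /u/ → H; bound reached.
Targets with no active source: positions 1 2 6 7 8 9 13 14 15 16 stay [-high tone].

3 4 5 10 11 12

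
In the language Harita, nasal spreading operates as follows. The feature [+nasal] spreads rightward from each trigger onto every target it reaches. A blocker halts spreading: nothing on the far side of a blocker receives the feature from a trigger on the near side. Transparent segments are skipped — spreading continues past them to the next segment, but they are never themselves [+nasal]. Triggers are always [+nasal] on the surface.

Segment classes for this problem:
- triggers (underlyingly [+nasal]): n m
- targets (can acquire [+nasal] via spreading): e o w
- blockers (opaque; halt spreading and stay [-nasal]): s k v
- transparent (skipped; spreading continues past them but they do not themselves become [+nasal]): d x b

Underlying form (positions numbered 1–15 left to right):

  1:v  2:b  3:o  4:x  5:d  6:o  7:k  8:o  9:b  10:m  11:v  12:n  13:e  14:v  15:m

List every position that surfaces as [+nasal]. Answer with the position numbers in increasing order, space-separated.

From /m/ at 10 rightward: 11 /v/ blocks.
From /n/ at 12 rightward: 13 /e/ → [+nasal]; 14 /v/ blocks.
From /m/ at 15 rightward: word edge.
Targets with no active source: positions 3 6 8 stay [-nasal].

10 12 13 15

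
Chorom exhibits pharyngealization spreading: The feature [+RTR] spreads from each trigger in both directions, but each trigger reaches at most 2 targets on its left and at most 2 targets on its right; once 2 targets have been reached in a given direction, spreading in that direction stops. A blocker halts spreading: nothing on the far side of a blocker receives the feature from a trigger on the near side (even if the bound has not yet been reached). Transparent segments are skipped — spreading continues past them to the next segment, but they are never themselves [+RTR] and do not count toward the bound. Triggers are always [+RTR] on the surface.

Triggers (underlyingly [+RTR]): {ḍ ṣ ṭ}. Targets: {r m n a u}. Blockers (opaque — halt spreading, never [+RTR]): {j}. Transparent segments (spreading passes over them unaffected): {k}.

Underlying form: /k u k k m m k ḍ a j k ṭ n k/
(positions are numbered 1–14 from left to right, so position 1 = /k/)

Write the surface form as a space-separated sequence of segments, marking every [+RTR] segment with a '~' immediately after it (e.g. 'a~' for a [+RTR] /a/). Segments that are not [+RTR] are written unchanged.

k u k k m~ m~ k ḍ~ a~ j k ṭ~ n~ k

From /ḍ/ at 8 rightward: 9 /a/ → [+RTR]; 10 /j/ blocks.
From /ḍ/ at 8 leftward: 7 /k/ transparent; 6 /m/ → [+RTR]; 5 /m/ → [+RTR]; bound reached.
From /ṭ/ at 12 rightward: 13 /n/ → [+RTR]; 14 /k/ transparent; word edge.
From /ṭ/ at 12 leftward: 11 /k/ transparent; 10 /j/ blocks.
Target with no active source: position 2 stays [-emphatic].
[+RTR] positions on the surface: 5 6 8 9 12 13.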